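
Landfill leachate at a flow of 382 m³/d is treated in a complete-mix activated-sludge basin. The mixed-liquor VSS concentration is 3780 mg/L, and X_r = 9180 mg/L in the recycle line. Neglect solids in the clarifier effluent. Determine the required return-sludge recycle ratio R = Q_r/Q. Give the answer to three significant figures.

R = Q_r/Q = X/(X_r − X) = 3780 / (9180 − 3780) = 0.7000.

R ≈ 0.700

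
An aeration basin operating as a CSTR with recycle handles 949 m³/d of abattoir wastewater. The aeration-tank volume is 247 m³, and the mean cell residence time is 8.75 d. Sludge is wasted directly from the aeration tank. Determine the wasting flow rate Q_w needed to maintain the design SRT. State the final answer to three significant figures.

For wasting at MLVSS concentration, Q_w = V/θ_c = 247.0/8.75 = 28.23 m³/d.

Q_w ≈ 28.2 m³/d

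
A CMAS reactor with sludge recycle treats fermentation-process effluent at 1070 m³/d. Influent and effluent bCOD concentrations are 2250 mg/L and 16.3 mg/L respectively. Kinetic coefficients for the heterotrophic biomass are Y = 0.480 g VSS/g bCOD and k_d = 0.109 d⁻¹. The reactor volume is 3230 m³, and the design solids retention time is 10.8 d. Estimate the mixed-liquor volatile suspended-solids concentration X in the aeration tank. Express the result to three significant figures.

X ≈ 1760 mg/L

Solving the biomass balance for X: X = Y Q (S₀−S) θ_c / [V (1+k_d θ_c)] = 0.480 × 1070 × (2250 − 16.3) × 10.8 / [3230 × (1 + 0.109 × 10.8)] = 1762 mg/L.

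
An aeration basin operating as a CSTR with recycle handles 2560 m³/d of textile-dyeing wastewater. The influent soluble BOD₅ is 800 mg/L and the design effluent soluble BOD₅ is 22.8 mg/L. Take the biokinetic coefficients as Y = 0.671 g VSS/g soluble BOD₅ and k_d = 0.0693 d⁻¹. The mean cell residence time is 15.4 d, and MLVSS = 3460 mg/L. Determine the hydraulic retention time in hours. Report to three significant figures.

Rearranging the biomass balance for a CMAS with decay, V = Y·Q·ΔS·θ_c / [X·(1+k_d θ_c)] = 0.671 × 2560 × (800 − 22.8) × 15.4 / [3460 × (1 + 0.0693 × 15.4)] = 2.06×10^7 / 7153 = 2874 m³.
Hydraulic retention time τ = V/Q = 2874 / 2560 = 1.123 d = 26.95 h.

τ ≈ 26.9 h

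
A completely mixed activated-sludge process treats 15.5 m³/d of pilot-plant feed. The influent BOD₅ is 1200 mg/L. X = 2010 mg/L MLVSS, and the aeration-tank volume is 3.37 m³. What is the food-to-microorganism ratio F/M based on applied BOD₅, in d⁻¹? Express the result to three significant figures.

F/M ≈ 2.75 d⁻¹

Food-to-microorganism ratio F/M = Q S₀ / (V X) = 15.5 × 1200 / (3.370 × 2010) = 2.746 d⁻¹.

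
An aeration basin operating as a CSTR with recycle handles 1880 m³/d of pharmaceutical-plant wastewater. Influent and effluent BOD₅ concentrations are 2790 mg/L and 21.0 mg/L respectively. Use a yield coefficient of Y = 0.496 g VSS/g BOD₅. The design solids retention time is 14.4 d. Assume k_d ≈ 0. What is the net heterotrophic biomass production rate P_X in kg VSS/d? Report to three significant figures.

P_X ≈ 2580 kg VSS/d

No decay correction is needed, so Y_obs = Y = 0.496.
Mass of BOD₅ removed per day: Q(S₀ − S) = 1880 × 2769 g/m³ = 5206 kg/d.
Biomass produced: P_X = Y_obs·Q·ΔS = 0.4960 × 5206 ≈ 2582 kg VSS/d.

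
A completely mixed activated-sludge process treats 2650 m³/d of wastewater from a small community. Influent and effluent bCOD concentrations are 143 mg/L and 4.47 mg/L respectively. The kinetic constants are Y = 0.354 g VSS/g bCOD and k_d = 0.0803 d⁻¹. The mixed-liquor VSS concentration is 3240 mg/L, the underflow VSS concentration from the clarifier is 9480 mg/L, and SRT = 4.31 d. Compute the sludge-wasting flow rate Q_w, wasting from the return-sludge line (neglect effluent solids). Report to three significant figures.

Q_w ≈ 10.2 m³/d

Steady-state biomass mass balance: V·X·(1 + k_d·θ_c) = Y·Q·(S₀ − S)·θ_c, so V = 0.354 × 2650 × (143 − 4.47) × 4.31 / [3240 × (1 + 0.0803 × 4.31)] = 5.6×10^5 / 4361 = 128.4 m³.
Wasting from the return line (neglecting effluent solids): Q_w = V·X / (θ_c·X_r) = 128.4 × 3240 / (4.31 × 9480) = 10.18 m³/d.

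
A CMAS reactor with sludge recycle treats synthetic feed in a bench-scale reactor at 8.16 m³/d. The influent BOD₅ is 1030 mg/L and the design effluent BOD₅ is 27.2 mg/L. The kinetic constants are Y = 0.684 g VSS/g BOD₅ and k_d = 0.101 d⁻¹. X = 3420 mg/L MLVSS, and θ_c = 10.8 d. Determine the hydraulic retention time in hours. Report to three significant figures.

Rearranging the biomass balance for a CMAS with decay, V = Y·Q·ΔS·θ_c / [X·(1+k_d θ_c)] = 0.684 × 8.16 × (1030 − 27.2) × 10.8 / [3420 × (1 + 0.101 × 10.8)] = 6.04×10^4 / 7151 = 8.454 m³.
τ = V/Q = 8.454/8.16 = 1.036 d, or 24.86 h.

τ ≈ 24.9 h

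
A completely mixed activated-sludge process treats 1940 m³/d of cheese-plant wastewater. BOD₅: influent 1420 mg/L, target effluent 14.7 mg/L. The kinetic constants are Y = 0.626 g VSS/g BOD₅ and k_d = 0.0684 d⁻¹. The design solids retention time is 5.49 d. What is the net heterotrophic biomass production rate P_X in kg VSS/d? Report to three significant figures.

Correct the yield for decay: Y_obs = Y/(1 + k_d θ_c) = 0.626 / (1 + 0.0684 × 5.49) = 0.626 / 1.376 = 0.4551.
Mass of BOD₅ removed per day: Q(S₀ − S) = 1940 × 1405 g/m³ = 2726 kg/d.
P_X = Y_obs · Q(S₀ − S) = 0.4551 × 2726 = 1241 kg VSS/d.

P_X ≈ 1240 kg VSS/d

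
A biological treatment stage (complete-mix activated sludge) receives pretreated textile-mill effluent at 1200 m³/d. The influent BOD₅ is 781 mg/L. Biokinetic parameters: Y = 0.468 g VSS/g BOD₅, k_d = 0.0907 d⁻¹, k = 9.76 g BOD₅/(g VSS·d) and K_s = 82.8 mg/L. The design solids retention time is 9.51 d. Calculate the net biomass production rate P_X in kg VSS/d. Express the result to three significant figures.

P_X ≈ 234 kg VSS/d

For a completely mixed reactor with recycle the Lawrence–McCarty relation gives S = K_s·(1 + k_d·θ_c) / [θ_c·(Y·k − k_d) − 1] = 82.8 × (1 + 0.0907 × 9.51) / [9.51 × (0.468 × 9.76 − 0.0907) − 1] = 154.2 / 41.58 = 3.709 mg/L.
Observed yield with endogenous decay: Y_obs = Y / (1 + k_d·θ_c) = 0.468 / (1 + 0.0907 × 9.51) = 0.468 / 1.863 = 0.2513 g VSS/g BOD₅.
Q·(S₀ − S) = 1200 × (781 − 3.71) × 10⁻³ = 932.7 kg/d removed.
So the net sludge growth is P_X = 0.2513 × 932.7 = 234.4 kg VSS/d.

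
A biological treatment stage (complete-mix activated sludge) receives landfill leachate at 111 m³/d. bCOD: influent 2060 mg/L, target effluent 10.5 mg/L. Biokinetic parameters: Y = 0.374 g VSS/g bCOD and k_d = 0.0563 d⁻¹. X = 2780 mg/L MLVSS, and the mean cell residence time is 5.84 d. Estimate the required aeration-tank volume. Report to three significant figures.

V ≈ 135 m³

Steady-state biomass mass balance: V·X·(1 + k_d·θ_c) = Y·Q·(S₀ − S)·θ_c, so V = 0.374 × 111 × (2060 − 10.5) × 5.84 / [2780 × (1 + 0.0563 × 5.84)] = 4.97×10^5 / 3694 = 134.5 m³.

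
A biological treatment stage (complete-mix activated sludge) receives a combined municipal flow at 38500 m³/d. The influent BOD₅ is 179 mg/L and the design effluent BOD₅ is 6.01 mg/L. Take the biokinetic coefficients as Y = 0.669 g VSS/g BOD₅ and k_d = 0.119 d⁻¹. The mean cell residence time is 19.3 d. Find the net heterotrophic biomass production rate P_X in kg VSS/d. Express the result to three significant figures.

P_X ≈ 1350 kg VSS/d

Correct the yield for decay: Y_obs = Y/(1 + k_d θ_c) = 0.669 / (1 + 0.119 × 19.3) = 0.669 / 3.297 = 0.2029.
Q·(S₀ − S) = 38500 × (179 − 6.01) × 10⁻³ = 6660 kg/d removed.
P_X = Y_obs · Q(S₀ − S) = 0.2029 × 6660 = 1352 kg VSS/d.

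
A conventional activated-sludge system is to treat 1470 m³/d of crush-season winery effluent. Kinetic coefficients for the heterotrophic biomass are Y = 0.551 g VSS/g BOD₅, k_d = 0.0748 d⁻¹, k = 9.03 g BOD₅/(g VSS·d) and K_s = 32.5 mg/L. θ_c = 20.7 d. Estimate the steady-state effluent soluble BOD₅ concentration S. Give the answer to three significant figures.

Effluent substrate depends only on kinetics and SRT: S = K_s(1 + k_d θ_c) / [θ_c(Yk − k_d) − 1] = 32.5 × (1 + 0.0748 × 20.7) / [20.7 × (0.551 × 9.03 − 0.0748) − 1] = 82.82 / 100.4 = 0.8245 mg/L.

S ≈ 0.825 mg/L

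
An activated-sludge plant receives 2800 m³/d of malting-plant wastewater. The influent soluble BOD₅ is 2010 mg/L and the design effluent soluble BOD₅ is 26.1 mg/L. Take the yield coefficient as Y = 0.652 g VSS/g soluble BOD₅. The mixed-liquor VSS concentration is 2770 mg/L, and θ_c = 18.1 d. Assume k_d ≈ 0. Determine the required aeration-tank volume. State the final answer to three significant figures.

V ≈ 23700 m³

Biomass mass balance (decay neglected): V·X = Y·Q·(S₀ − S)·θ_c, so V = 0.652 × 2800 × (2010 − 26.1) × 18.1 / 2770 = 23666 m³.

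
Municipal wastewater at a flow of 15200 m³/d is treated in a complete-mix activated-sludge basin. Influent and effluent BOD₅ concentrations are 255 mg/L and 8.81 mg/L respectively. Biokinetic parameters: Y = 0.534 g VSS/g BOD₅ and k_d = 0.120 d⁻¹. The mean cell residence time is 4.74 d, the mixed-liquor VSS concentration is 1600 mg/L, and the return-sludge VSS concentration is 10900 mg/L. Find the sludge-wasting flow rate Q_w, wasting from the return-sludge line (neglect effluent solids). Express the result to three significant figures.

Q_w ≈ 117 m³/d

From the SRT design equation V = Y Q (S₀−S) θ_c / [X (1 + k_d θ_c)] = 0.534 × 15200 × (255 − 8.81) × 4.74 / [1600 × (1 + 0.120 × 4.74)] = 9.47×10^6 / 2510 = 3774 m³.
θ_c = V·X/(Q_w·X_r) when wasting from the recycle, so Q_w = V·X/(θ_c·X_r) = 3774 × 1600 / (4.74 × 10900) = 116.9 m³/d.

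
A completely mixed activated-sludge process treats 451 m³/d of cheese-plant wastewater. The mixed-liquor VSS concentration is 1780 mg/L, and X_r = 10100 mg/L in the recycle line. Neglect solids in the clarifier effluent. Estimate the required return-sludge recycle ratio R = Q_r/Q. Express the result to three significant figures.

R ≈ 0.214

R = Q_r/Q = X/(X_r − X) = 1780 / (10100 − 1780) = 0.2139.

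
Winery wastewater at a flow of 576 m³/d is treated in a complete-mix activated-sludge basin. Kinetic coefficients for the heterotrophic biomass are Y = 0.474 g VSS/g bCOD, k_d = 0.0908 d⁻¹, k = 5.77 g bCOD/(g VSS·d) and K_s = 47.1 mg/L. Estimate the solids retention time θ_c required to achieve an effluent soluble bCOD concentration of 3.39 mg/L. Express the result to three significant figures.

θ_c ≈ 10.8 d

From 1/θ_c = Y·k·S/(K_s + S) − k_d: Y·k·S/(K_s+S) = 0.474 × 5.77 × 3.39 / (47.1 + 3.39) = 0.1836 d⁻¹.
θ_c = 1/(μ − k_d) = 1/(0.1836 − 0.0908) = 1/0.09283 = 10.77 d.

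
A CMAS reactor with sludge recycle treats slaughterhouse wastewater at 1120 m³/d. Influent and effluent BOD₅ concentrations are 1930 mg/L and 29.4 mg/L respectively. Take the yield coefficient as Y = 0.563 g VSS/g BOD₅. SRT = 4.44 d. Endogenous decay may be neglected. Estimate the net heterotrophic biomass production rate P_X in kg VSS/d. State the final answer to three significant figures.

No decay correction is needed, so Y_obs = Y = 0.563.
ΔS = 1930 − 29.4 = 1901 mg/L, so the substrate removal rate is 1120 × 1901/1000 = 2129 kg BOD₅/d.
P_X = Y_obs · Q(S₀ − S) = 0.5630 × 2129 = 1198 kg VSS/d.

P_X ≈ 1200 kg VSS/d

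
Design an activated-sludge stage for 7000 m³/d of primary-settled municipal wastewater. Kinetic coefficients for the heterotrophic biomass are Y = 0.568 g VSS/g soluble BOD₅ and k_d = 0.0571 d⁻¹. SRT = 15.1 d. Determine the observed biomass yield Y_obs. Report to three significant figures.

Observed yield with endogenous decay: Y_obs = Y / (1 + k_d·θ_c) = 0.568 / (1 + 0.0571 × 15.1) = 0.568 / 1.862 = 0.3050 g VSS/g soluble BOD₅.

Y_obs ≈ 0.305 g VSS/g soluble BOD₅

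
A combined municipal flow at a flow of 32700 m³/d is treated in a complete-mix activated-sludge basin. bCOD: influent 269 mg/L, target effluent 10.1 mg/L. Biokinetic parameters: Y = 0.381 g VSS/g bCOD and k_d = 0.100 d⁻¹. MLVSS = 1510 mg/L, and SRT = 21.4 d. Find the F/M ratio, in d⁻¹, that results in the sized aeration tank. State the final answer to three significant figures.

From the SRT design equation V = Y Q (S₀−S) θ_c / [X (1 + k_d θ_c)] = 0.381 × 32700 × (269 − 10.1) × 21.4 / [1510 × (1 + 0.100 × 21.4)] = 6.9×10^7 / 4741 = 14558 m³.
F/M = applied load / biomass = Q·S₀/(V·X) = 32700 × 269 / (14558 × 1510) = 0.4001 d⁻¹.

F/M ≈ 0.400 d⁻¹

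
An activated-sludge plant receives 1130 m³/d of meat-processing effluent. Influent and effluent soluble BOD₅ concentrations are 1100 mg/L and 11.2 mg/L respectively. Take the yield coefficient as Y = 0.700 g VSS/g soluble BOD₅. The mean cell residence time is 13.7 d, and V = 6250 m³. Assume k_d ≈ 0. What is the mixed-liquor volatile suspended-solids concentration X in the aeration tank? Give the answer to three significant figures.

Without decay, X = Y Q (S₀−S) θ_c / V = 0.700 × 1130 × (1100 − 11.2) × 13.7 / 6250 = 1888 mg/L.

X ≈ 1890 mg/L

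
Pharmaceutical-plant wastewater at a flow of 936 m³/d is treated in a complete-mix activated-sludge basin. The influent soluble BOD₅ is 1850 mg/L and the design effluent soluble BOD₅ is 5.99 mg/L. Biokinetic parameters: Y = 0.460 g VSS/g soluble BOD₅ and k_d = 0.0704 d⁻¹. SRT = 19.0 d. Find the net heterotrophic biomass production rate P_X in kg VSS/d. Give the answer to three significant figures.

Observed yield with endogenous decay: Y_obs = Y / (1 + k_d·θ_c) = 0.460 / (1 + 0.0704 × 19.0) = 0.460 / 2.338 = 0.1968 g VSS/g soluble BOD₅.
ΔS = 1850 − 5.99 = 1844 mg/L, so the substrate removal rate is 936 × 1844/1000 = 1726 kg soluble BOD₅/d.
So the net sludge growth is P_X = 0.1968 × 1726 = 339.6 kg VSS/d.

P_X ≈ 340 kg VSS/d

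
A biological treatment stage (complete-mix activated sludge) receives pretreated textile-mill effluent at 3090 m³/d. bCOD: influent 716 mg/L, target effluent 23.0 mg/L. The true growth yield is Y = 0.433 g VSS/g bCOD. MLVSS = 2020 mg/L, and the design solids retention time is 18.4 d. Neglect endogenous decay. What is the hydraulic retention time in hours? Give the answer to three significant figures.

V·X = Y·Q·ΔS·θ_c gives V = 0.433 × 3090 × (716 − 23.0) × 18.4 / 2020 = 8446 m³.
Hydraulic retention time τ = V/Q = 8446 / 3090 = 2.733 d = 65.60 h.

τ ≈ 65.6 h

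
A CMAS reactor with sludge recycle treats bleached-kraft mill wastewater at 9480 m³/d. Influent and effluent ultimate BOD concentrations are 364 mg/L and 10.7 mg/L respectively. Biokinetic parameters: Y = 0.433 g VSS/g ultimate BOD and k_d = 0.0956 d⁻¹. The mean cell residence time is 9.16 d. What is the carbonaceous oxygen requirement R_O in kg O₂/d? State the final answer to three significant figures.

R_O ≈ 2250 kg O₂/d

The observed yield is Y_obs = Y/(1 + k_d·θ_c) = 0.433 / (1 + 0.0956 × 9.16) = 0.433 / 1.876 = 0.2308 g VSS per g ultimate BOD removed.
Mass of ultimate BOD removed per day: Q(S₀ − S) = 9480 × 353.3 g/m³ = 3349 kg/d.
Net sludge production P_X = 0.2308 × 3349 = 773.2 kg VSS/d.
Carbonaceous O₂ demand = substrate oxidised − cell-mass equivalent = 3349 − 1.42 × 773.2 = 2251 kg O₂/d.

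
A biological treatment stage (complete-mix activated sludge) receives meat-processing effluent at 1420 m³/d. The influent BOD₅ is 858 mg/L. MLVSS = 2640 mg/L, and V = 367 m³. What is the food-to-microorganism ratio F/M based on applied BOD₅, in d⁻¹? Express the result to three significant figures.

F/M ≈ 1.26 d⁻¹

F/M = Q·S₀ / (V·X) = 1420 × 858 / (367.0 × 2640) = 1.257 g BOD₅·(g VSS·d)⁻¹.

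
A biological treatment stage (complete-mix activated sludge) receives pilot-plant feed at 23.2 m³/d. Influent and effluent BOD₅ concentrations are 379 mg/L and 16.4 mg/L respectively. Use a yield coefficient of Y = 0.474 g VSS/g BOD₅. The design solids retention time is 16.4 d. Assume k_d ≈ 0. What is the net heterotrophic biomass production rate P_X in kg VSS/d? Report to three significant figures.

P_X ≈ 3.99 kg VSS/d

With endogenous decay neglected, the observed yield equals the true yield: Y_obs = Y = 0.474 g VSS/g BOD₅.
Q·(S₀ − S) = 23.2 × (379 − 16.4) × 10⁻³ = 8.412 kg/d removed.
Biomass produced: P_X = Y_obs·Q·ΔS = 0.4740 × 8.412 ≈ 3.987 kg VSS/d.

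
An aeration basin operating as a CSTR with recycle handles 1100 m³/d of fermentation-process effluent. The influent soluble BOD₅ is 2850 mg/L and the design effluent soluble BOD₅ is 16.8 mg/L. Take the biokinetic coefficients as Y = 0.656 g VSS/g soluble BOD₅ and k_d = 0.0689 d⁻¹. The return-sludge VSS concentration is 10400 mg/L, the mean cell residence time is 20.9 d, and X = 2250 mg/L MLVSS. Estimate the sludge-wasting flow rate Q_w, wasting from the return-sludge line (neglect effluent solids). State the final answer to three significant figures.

Q_w ≈ 80.6 m³/d

From the SRT design equation V = Y Q (S₀−S) θ_c / [X (1 + k_d θ_c)] = 0.656 × 1100 × (2850 − 16.8) × 20.9 / [2250 × (1 + 0.0689 × 20.9)] = 4.27×10^7 / 5490 = 7783 m³.
θ_c = V·X/(Q_w·X_r) when wasting from the recycle, so Q_w = V·X/(θ_c·X_r) = 7783 × 2250 / (20.9 × 10400) = 80.57 m³/d.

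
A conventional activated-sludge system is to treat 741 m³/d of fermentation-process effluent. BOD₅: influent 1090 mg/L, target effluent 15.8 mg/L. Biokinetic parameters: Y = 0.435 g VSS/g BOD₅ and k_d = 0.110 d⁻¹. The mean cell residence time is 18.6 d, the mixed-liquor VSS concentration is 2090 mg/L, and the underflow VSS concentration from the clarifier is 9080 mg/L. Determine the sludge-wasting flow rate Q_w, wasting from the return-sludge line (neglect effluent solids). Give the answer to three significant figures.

Rearranging the biomass balance for a CMAS with decay, V = Y·Q·ΔS·θ_c / [X·(1+k_d θ_c)] = 0.435 × 741 × (1090 − 15.8) × 18.6 / [2090 × (1 + 0.110 × 18.6)] = 6.44×10^6 / 6366 = 1012 m³.
Wasting from the return line (neglecting effluent solids): Q_w = V·X / (θ_c·X_r) = 1012 × 2090 / (18.6 × 9080) = 12.52 m³/d.

Q_w ≈ 12.5 m³/d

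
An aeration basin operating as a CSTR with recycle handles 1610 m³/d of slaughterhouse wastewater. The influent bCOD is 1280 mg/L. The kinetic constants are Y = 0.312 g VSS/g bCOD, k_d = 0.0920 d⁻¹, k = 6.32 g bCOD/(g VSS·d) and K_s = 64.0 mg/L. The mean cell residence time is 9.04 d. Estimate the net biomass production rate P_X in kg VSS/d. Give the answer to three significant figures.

P_X ≈ 349 kg VSS/d

For a completely mixed reactor with recycle the Lawrence–McCarty relation gives S = K_s·(1 + k_d·θ_c) / [θ_c·(Y·k − k_d) − 1] = 64.0 × (1 + 0.0920 × 9.04) / [9.04 × (0.312 × 6.32 − 0.0920) − 1] = 117.2 / 15.99 = 7.330 mg/L.
Observed yield with endogenous decay: Y_obs = Y / (1 + k_d·θ_c) = 0.312 / (1 + 0.0920 × 9.04) = 0.312 / 1.832 = 0.1703 g VSS/g bCOD.
Substrate removed = Q·(S₀ − S) = 1610 m³/d × (1280 − 7.33) g/m³ = 2.05×10^6 g/d = 2049 kg/d.
Net biomass production P_X = Y_obs × Q·(S₀ − S) = 0.1703 × 2049 = 349.0 kg VSS/d.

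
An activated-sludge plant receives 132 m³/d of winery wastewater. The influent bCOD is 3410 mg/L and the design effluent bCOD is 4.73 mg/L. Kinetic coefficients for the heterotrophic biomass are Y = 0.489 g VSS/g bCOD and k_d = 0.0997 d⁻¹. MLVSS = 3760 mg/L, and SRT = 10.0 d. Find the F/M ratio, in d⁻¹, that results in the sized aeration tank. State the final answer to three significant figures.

F/M ≈ 0.409 d⁻¹

Rearranging the biomass balance for a CMAS with decay, V = Y·Q·ΔS·θ_c / [X·(1+k_d θ_c)] = 0.489 × 132 × (3410 − 4.73) × 10.0 / [3760 × (1 + 0.0997 × 10.0)] = 2.2×10^6 / 7509 = 292.7 m³.
F/M = Q·S₀ / (V·X) = 132 × 3410 / (292.7 × 3760) = 0.4090 g bCOD·(g VSS·d)⁻¹.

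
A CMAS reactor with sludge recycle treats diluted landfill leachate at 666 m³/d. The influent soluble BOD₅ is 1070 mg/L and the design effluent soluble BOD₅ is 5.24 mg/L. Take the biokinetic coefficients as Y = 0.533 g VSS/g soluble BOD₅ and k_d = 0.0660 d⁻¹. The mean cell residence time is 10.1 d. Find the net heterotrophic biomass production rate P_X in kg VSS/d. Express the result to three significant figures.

P_X ≈ 227 kg VSS/d

Y_obs = Y / (1 + k_d θ_c) = 0.533 / (1 + 0.0660 × 10.1) = 0.533 / 1.667 = 0.3198.
Substrate removed = Q·(S₀ − S) = 666 m³/d × (1070 − 5.24) g/m³ = 7.09×10^5 g/d = 709.1 kg/d.
So the net sludge growth is P_X = 0.3198 × 709.1 = 226.8 kg VSS/d.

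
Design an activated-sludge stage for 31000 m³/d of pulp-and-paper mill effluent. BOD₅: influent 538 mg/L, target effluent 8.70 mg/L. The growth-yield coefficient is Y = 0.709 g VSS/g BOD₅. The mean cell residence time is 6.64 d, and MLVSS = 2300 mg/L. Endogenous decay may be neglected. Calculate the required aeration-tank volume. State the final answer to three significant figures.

V ≈ 33600 m³

Biomass mass balance (decay neglected): V·X = Y·Q·(S₀ − S)·θ_c, so V = 0.709 × 31000 × (538 − 8.70) × 6.64 / 2300 = 33585 m³.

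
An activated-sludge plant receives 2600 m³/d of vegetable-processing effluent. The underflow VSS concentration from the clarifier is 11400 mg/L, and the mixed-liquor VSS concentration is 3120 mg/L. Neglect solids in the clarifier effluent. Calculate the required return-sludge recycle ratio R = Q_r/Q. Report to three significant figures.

R = Q_r/Q = X/(X_r − X) = 3120 / (11400 − 3120) = 0.3768.

R ≈ 0.377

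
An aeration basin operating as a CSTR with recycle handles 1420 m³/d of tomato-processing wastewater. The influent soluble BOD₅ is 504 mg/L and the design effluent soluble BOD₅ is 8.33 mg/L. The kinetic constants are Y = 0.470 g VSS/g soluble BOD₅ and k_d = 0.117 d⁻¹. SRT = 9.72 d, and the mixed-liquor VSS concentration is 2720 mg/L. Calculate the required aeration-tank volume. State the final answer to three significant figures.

V ≈ 553 m³

Steady-state biomass mass balance: V·X·(1 + k_d·θ_c) = Y·Q·(S₀ − S)·θ_c, so V = 0.470 × 1420 × (504 − 8.33) × 9.72 / [2720 × (1 + 0.117 × 9.72)] = 3.22×10^6 / 5813 = 553.1 m³.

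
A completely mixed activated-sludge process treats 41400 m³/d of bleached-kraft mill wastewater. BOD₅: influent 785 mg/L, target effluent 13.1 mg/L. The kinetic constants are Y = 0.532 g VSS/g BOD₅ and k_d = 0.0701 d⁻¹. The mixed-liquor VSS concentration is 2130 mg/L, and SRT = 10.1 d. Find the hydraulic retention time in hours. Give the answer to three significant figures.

From the SRT design equation V = Y Q (S₀−S) θ_c / [X (1 + k_d θ_c)] = 0.532 × 41400 × (785 − 13.1) × 10.1 / [2130 × (1 + 0.0701 × 10.1)] = 1.72×10^8 / 3638 = 47198 m³.
Hydraulic retention time τ = V/Q = 47198 / 41400 = 1.140 d = 27.36 h.

τ ≈ 27.4 h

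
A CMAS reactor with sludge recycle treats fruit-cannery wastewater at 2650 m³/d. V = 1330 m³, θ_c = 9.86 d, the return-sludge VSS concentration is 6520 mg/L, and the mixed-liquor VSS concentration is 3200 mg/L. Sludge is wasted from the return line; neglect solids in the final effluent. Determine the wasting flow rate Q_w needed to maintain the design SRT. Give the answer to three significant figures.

Q_w = (V·X)/(θ_c X_r) = 1330 × 3200 / (9.86 × 6520) = 66.20 m³/d.

Q_w ≈ 66.2 m³/d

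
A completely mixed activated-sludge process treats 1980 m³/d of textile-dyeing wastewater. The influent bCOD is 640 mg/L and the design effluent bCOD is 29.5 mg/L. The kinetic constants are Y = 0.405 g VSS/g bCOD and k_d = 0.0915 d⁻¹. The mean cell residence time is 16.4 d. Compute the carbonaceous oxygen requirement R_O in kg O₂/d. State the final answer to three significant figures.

R_O ≈ 931 kg O₂/d

The observed yield is Y_obs = Y/(1 + k_d·θ_c) = 0.405 / (1 + 0.0915 × 16.4) = 0.405 / 2.501 = 0.1620 g VSS per g bCOD removed.
ΔS = 640 − 29.5 = 610.5 mg/L, so the substrate removal rate is 1980 × 610.5/1000 = 1209 kg bCOD/d.
P_X = Y_obs·Q·(S₀ − S) = 0.1620 × 1209 = 195.8 kg VSS/d.
R_O = Q·(S₀ − S) − 1.42·P_X = 1209 − 1.42 × 195.8 = 930.8 kg O₂/d.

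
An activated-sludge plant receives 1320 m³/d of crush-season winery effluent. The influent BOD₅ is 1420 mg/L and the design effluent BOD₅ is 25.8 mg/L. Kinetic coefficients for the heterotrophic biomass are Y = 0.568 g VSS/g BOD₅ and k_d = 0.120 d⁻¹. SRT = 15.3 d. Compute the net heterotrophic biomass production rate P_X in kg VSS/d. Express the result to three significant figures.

P_X ≈ 369 kg VSS/d

The observed yield is Y_obs = Y/(1 + k_d·θ_c) = 0.568 / (1 + 0.120 × 15.3) = 0.568 / 2.836 = 0.2003 g VSS per g BOD₅ removed.
ΔS = 1420 − 25.8 = 1394 mg/L, so the substrate removal rate is 1320 × 1394/1000 = 1840 kg BOD₅/d.
Net biomass production P_X = Y_obs × Q·(S₀ − S) = 0.2003 × 1840 = 368.6 kg VSS/d.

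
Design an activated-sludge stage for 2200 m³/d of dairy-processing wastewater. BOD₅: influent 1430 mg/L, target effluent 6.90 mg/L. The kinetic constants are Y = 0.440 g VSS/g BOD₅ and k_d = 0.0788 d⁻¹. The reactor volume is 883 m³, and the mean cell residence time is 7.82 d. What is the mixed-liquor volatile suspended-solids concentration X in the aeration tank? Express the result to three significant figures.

X ≈ 7550 mg/L

From V·X·(1 + k_d·θ_c) = Y·Q·(S₀ − S)·θ_c: X = 0.440 × 2200 × (1430 − 6.90) × 7.82 / [883 × (1 + 0.0788 × 7.82)] = 7548 mg/L.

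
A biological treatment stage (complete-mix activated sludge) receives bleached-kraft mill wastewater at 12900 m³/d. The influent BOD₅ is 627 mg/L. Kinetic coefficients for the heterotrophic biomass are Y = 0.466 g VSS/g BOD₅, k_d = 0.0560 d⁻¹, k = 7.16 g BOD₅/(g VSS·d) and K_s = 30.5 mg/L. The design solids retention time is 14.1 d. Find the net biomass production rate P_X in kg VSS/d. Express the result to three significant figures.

P_X ≈ 2100 kg VSS/d

From the Monod/SRT balance for a CMAS, S = K_s·(1+k_d θ_c)/[θ_c·(Y k − k_d) − 1] = 30.5 × (1 + 0.0560 × 14.1) / [14.1 × (0.466 × 7.16 − 0.0560) − 1] = 54.58 / 45.26 = 1.206 mg/L.
Correct the yield for decay: Y_obs = Y/(1 + k_d θ_c) = 0.466 / (1 + 0.0560 × 14.1) = 0.466 / 1.790 = 0.2604.
Mass of BOD₅ removed per day: Q(S₀ − S) = 12900 × 625.8 g/m³ = 8073 kg/d.
Net biomass production P_X = Y_obs × Q·(S₀ − S) = 0.2604 × 8073 = 2102 kg VSS/d.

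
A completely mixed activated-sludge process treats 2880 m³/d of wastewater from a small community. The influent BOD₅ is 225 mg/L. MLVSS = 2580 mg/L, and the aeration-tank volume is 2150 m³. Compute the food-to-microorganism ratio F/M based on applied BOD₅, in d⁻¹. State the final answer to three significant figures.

F/M ≈ 0.117 d⁻¹

F/M = Q·S₀ / (V·X) = 2880 × 225 / (2150 × 2580) = 0.1168 g BOD₅·(g VSS·d)⁻¹.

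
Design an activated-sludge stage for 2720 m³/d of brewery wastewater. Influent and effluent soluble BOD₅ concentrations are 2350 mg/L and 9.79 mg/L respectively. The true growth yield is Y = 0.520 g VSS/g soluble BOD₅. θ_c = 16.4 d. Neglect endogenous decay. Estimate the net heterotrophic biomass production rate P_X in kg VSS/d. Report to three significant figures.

P_X ≈ 3310 kg VSS/d

With endogenous decay neglected, the observed yield equals the true yield: Y_obs = Y = 0.520 g VSS/g soluble BOD₅.
Mass of soluble BOD₅ removed per day: Q(S₀ − S) = 2720 × 2340 g/m³ = 6365 kg/d.
Net biomass production P_X = Y_obs × Q·(S₀ − S) = 0.5200 × 6365 = 3310 kg VSS/d.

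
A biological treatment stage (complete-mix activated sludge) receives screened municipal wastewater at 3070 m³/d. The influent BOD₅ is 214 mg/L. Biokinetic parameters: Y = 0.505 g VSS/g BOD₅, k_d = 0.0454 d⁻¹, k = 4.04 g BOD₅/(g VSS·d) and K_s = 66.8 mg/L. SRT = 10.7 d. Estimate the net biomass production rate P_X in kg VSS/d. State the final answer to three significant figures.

P_X ≈ 218 kg VSS/d

For a completely mixed reactor with recycle the Lawrence–McCarty relation gives S = K_s·(1 + k_d·θ_c) / [θ_c·(Y·k − k_d) − 1] = 66.8 × (1 + 0.0454 × 10.7) / [10.7 × (0.505 × 4.04 − 0.0454) − 1] = 99.25 / 20.34 = 4.879 mg/L.
Observed yield with endogenous decay: Y_obs = Y / (1 + k_d·θ_c) = 0.505 / (1 + 0.0454 × 10.7) = 0.505 / 1.486 = 0.3399 g VSS/g BOD₅.
Mass of BOD₅ removed per day: Q(S₀ − S) = 3070 × 209.1 g/m³ = 642.0 kg/d.
So the net sludge growth is P_X = 0.3399 × 642.0 = 218.2 kg VSS/d.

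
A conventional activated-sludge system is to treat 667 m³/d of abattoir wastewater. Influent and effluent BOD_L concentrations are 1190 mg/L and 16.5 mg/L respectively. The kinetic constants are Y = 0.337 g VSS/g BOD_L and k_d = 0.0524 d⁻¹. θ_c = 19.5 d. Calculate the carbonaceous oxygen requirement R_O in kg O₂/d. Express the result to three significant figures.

Correct the yield for decay: Y_obs = Y/(1 + k_d θ_c) = 0.337 / (1 + 0.0524 × 19.5) = 0.337 / 2.022 = 0.1667.
Q·(S₀ − S) = 667 × (1190 − 16.5) × 10⁻³ = 782.7 kg/d removed.
Net sludge production P_X = 0.1667 × 782.7 = 130.5 kg VSS/d.
R_O = Q·(S₀ − S) − 1.42·P_X = 782.7 − 1.42 × 130.5 = 597.5 kg O₂/d.

R_O ≈ 597 kg O₂/d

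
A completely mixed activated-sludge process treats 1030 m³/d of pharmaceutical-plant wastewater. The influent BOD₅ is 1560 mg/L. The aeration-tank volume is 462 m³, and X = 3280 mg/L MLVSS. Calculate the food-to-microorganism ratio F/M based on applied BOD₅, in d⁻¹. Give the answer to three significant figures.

F/M ≈ 1.06 d⁻¹

F/M = Q·S₀ / (V·X) = 1030 × 1560 / (462.0 × 3280) = 1.060 g BOD₅·(g VSS·d)⁻¹.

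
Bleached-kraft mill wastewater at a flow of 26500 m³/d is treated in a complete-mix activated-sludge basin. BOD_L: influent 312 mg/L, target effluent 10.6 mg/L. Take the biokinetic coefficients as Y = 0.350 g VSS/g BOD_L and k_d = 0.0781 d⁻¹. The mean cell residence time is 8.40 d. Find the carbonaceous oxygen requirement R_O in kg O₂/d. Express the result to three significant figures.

R_O ≈ 5590 kg O₂/d

The observed yield is Y_obs = Y/(1 + k_d·θ_c) = 0.350 / (1 + 0.0781 × 8.40) = 0.350 / 1.656 = 0.2113 g VSS per g BOD_L removed.
Substrate removed = Q·(S₀ − S) = 26500 m³/d × (312 − 10.6) g/m³ = 7.99×10^6 g/d = 7987 kg/d.
P_X = Y_obs·Q·(S₀ − S) = 0.2113 × 7987 = 1688 kg VSS/d.
R_O = Q·(S₀ − S) − 1.42·P_X = 7987 − 1.42 × 1688 = 5590 kg O₂/d.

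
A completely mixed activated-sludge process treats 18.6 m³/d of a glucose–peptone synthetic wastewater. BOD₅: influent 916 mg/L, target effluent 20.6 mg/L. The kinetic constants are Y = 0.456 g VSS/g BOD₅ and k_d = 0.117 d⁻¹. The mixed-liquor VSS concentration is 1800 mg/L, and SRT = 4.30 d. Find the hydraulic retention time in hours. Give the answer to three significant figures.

τ ≈ 15.6 h

Steady-state biomass mass balance: V·X·(1 + k_d·θ_c) = Y·Q·(S₀ − S)·θ_c, so V = 0.456 × 18.6 × (916 − 20.6) × 4.30 / [1800 × (1 + 0.117 × 4.30)] = 3.27×10^4 / 2706 = 12.07 m³.
τ = V/Q = 12.07/18.6 = 0.6489 d, or 15.57 h.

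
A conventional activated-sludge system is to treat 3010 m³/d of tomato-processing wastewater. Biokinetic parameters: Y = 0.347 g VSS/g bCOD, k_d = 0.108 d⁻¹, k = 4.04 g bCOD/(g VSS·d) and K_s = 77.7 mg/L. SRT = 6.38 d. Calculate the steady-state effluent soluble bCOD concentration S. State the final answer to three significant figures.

For a completely mixed reactor with recycle the Lawrence–McCarty relation gives S = K_s·(1 + k_d·θ_c) / [θ_c·(Y·k − k_d) − 1] = 77.7 × (1 + 0.108 × 6.38) / [6.38 × (0.347 × 4.04 − 0.108) − 1] = 131.2 / 7.255 = 18.09 mg/L.

S ≈ 18.1 mg/L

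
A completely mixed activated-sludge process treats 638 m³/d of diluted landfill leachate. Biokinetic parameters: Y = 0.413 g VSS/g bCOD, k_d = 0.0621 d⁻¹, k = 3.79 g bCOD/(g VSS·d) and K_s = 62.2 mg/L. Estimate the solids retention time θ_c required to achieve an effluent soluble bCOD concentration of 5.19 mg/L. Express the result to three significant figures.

Specific growth rate at S = 5.19 mg/L: μ = YkS/(K_s+S) = 0.413·3.79·5.19/(62.2+5.19) = 0.1205 d⁻¹.
1/θ_c = 0.1205 − 0.0621 = 0.05845 d⁻¹, so θ_c = 17.11 d.

θ_c ≈ 17.1 d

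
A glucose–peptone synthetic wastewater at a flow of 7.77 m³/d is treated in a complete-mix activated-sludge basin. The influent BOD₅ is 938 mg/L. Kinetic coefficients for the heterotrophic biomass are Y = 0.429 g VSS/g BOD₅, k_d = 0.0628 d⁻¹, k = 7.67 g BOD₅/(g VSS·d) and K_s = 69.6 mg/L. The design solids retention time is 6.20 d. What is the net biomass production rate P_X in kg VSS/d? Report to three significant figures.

Effluent substrate depends only on kinetics and SRT: S = K_s(1 + k_d θ_c) / [θ_c(Yk − k_d) − 1] = 69.6 × (1 + 0.0628 × 6.20) / [6.20 × (0.429 × 7.67 − 0.0628) − 1] = 96.70 / 19.01 = 5.086 mg/L.
Y_obs = Y / (1 + k_d θ_c) = 0.429 / (1 + 0.0628 × 6.20) = 0.429 / 1.389 = 0.3088.
ΔS = 938 − 5.09 = 932.9 mg/L, so the substrate removal rate is 7.77 × 932.9/1000 = 7.249 kg BOD₅/d.
Biomass produced: P_X = Y_obs·Q·ΔS = 0.3088 × 7.249 ≈ 2.238 kg VSS/d.

P_X ≈ 2.24 kg VSS/d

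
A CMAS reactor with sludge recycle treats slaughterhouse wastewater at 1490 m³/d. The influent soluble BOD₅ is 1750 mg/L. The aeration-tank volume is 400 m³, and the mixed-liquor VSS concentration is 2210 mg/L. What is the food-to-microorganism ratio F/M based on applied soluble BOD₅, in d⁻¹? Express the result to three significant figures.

F/M ≈ 2.95 d⁻¹

Food-to-microorganism ratio F/M = Q S₀ / (V X) = 1490 × 1750 / (400.0 × 2210) = 2.950 d⁻¹.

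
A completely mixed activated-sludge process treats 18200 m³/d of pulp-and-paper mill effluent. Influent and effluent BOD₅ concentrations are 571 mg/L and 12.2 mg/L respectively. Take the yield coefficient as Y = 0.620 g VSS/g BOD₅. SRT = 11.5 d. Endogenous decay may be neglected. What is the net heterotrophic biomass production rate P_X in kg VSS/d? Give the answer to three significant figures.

No decay correction is needed, so Y_obs = Y = 0.620.
Substrate removed = Q·(S₀ − S) = 18200 m³/d × (571 − 12.2) g/m³ = 1.02×10^7 g/d = 10170 kg/d.
Biomass produced: P_X = Y_obs·Q·ΔS = 0.6200 × 10170 ≈ 6305 kg VSS/d.

P_X ≈ 6310 kg VSS/d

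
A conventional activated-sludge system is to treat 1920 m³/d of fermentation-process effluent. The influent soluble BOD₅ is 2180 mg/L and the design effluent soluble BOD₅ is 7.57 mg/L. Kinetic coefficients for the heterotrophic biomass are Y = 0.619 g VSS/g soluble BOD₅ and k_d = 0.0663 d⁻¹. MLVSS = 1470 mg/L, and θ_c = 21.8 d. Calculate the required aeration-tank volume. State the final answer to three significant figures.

Steady-state biomass mass balance: V·X·(1 + k_d·θ_c) = Y·Q·(S₀ − S)·θ_c, so V = 0.619 × 1920 × (2180 − 7.57) × 21.8 / [1470 × (1 + 0.0663 × 21.8)] = 5.63×10^7 / 3595 = 15658 m³.

V ≈ 15700 m³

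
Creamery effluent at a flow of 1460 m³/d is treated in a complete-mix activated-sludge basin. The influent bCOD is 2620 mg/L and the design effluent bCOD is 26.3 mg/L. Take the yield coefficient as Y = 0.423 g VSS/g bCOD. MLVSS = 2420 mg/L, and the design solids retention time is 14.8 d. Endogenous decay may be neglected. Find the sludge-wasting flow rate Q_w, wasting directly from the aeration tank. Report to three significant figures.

V·X = Y·Q·ΔS·θ_c gives V = 0.423 × 1460 × (2620 − 26.3) × 14.8 / 2420 = 9796 m³.
With mixed-liquor wasting, θ_c = V/Q_w, so Q_w = V/θ_c = 9796/14.8 = 661.9 m³/d.

Q_w ≈ 662 m³/d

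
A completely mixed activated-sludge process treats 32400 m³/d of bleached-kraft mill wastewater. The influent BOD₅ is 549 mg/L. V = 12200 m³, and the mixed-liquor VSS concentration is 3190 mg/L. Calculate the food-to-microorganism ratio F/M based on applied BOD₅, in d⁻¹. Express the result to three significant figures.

F/M = applied load / biomass = Q·S₀/(V·X) = 32400 × 549 / (12200 × 3190) = 0.4571 d⁻¹.

F/M ≈ 0.457 d⁻¹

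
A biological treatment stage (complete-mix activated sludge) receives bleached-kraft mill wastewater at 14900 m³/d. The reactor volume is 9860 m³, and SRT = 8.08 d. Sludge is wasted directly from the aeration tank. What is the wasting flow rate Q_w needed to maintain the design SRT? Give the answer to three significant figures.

Q_w ≈ 1220 m³/d

With mixed-liquor wasting, θ_c = V/Q_w, so Q_w = V/θ_c = 9860/8.08 = 1220 m³/d.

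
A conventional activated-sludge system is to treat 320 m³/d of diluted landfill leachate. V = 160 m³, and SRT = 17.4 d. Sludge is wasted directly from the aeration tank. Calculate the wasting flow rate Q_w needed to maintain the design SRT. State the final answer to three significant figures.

For wasting at MLVSS concentration, Q_w = V/θ_c = 160.0/17.4 = 9.195 m³/d.

Q_w ≈ 9.20 m³/d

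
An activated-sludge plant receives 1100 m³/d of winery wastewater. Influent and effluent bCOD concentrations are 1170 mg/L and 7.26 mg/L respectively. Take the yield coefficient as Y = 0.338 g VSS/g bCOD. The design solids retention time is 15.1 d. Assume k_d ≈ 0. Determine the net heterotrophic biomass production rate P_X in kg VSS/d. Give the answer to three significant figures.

P_X ≈ 432 kg VSS/d

With endogenous decay neglected, the observed yield equals the true yield: Y_obs = Y = 0.338 g VSS/g bCOD.
Q·(S₀ − S) = 1100 × (1170 − 7.26) × 10⁻³ = 1279 kg/d removed.
Net biomass production P_X = Y_obs × Q·(S₀ − S) = 0.3380 × 1279 = 432.3 kg VSS/d.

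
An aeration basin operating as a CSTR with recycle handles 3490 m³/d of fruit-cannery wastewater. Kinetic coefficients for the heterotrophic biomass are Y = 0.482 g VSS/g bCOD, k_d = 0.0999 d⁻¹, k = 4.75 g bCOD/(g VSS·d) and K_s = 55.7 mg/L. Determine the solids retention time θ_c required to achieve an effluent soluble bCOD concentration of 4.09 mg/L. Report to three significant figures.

θ_c ≈ 17.6 d

Specific growth rate at S = 4.09 mg/L: μ = YkS/(K_s+S) = 0.482·4.75·4.09/(55.7+4.09) = 0.1566 d⁻¹.
θ_c = 1/(μ − k_d) = 1/(0.1566 − 0.0999) = 1/0.05672 = 17.63 d.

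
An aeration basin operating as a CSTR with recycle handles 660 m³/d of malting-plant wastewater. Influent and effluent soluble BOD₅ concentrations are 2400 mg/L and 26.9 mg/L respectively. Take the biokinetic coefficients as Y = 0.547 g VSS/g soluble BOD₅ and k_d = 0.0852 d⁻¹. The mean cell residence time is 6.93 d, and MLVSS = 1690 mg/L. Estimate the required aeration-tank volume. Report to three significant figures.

V ≈ 2210 m³

From the SRT design equation V = Y Q (S₀−S) θ_c / [X (1 + k_d θ_c)] = 0.547 × 660 × (2400 − 26.9) × 6.93 / [1690 × (1 + 0.0852 × 6.93)] = 5.94×10^6 / 2688 = 2209 m³.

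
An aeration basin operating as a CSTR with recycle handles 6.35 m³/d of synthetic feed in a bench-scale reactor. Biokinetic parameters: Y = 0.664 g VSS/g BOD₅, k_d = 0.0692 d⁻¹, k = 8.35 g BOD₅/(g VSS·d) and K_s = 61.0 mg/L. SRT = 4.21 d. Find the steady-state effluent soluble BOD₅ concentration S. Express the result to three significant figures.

From the Monod/SRT balance for a CMAS, S = K_s·(1+k_d θ_c)/[θ_c·(Y k − k_d) − 1] = 61.0 × (1 + 0.0692 × 4.21) / [4.21 × (0.664 × 8.35 − 0.0692) − 1] = 78.77 / 22.05 = 3.572 mg/L.

S ≈ 3.57 mg/L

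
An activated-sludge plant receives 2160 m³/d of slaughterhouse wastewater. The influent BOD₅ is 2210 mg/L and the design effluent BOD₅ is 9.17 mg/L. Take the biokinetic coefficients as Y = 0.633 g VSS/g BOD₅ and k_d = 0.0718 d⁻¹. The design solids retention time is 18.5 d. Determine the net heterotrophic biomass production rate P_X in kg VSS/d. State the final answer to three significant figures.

The observed yield is Y_obs = Y/(1 + k_d·θ_c) = 0.633 / (1 + 0.0718 × 18.5) = 0.633 / 2.328 = 0.2719 g VSS per g BOD₅ removed.
Q·(S₀ − S) = 2160 × (2210 − 9.17) × 10⁻³ = 4754 kg/d removed.
Net biomass production P_X = Y_obs × Q·(S₀ − S) = 0.2719 × 4754 = 1292 kg VSS/d.

P_X ≈ 1290 kg VSS/d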